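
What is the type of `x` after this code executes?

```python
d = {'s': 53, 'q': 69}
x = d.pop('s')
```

dict.pop() returns the value

int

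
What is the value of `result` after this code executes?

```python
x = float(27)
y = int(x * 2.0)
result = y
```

x = 27.0; y = 54; result = 54

54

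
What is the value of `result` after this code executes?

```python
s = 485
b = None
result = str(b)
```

s = 485; b = None; result = 'None'

'None'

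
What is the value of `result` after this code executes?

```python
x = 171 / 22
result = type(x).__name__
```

x is float; result = 'float'

'float'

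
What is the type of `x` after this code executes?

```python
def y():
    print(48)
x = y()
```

Function without return returns None

NoneType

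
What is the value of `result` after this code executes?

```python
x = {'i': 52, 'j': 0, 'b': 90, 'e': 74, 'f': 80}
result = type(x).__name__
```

x is dict; result = 'dict'

'dict'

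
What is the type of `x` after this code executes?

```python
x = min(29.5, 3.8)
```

min() of floats returns float

float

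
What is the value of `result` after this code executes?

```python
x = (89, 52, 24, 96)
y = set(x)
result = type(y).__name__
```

x is tuple; y is set; result = 'set'

'set'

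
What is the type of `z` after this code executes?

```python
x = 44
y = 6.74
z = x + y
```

int + float = float

float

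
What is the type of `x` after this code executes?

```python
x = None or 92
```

'or' with None returns the other truthy value

int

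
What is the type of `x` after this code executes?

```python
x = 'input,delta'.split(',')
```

str.split() returns list

list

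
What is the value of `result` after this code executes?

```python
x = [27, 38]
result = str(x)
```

x = [27, 38]; result = '[27, 38]'

'[27, 38]'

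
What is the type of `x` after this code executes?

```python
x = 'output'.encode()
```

str.encode() returns bytes

bytes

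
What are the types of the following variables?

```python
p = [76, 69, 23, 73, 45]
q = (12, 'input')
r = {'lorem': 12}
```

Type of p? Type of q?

p is assigned a list literal (square brackets); q is assigned a tuple (parenthesized, comma-separated values)

list, tuple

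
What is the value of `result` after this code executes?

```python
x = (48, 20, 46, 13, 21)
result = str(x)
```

x = (48, 20, 46, 13, 21); result = '(48, 20, 46, 13, 21)'

'(48, 20, 46, 13, 21)'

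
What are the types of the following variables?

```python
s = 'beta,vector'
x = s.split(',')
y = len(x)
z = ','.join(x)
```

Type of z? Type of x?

str.join() returns str; str.split() returns list

str, list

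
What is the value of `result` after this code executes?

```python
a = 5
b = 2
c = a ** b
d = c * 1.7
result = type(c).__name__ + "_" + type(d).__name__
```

a is int; b is int; c is int; d is float; result = 'int_float'

'int_float'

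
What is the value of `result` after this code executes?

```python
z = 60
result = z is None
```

z = 60; result = False

False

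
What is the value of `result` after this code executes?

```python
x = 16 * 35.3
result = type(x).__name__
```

x is float; result = 'float'

'float'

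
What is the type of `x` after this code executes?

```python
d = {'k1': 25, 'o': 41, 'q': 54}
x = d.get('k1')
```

dict.get() returns value type when found

int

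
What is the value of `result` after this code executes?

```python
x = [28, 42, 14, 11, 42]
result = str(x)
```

x = [28, 42, 14, 11, 42]; result = '[28, 42, 14, 11, 42]'

'[28, 42, 14, 11, 42]'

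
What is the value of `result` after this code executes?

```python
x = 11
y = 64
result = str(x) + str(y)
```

x = 11; y = 64; result = '1164'

'1164'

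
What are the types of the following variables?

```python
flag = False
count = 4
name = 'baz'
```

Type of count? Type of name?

count is assigned a bare integer (no decimal point), so it is an int; name is assigned a quoted string literal, so it is a str

int, str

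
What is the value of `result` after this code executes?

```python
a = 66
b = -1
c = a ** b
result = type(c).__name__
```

a is int; b is int; c is float; result = 'float'

'float'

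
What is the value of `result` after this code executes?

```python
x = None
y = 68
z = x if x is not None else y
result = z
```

x = None; y = 68; z = 68; result = 68

68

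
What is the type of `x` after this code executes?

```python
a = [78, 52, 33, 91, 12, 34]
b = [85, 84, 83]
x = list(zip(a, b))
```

list(zip()) returns a list of tuples

list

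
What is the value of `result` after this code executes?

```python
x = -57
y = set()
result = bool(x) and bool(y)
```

x = -57; y = set(); result = False

False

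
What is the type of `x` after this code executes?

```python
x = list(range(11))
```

list(range()) returns list

list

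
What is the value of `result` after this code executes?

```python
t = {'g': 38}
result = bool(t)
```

t = {'g': 38}; result = True

True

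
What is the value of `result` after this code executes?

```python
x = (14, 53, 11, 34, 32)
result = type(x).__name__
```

x is tuple; result = 'tuple'

'tuple'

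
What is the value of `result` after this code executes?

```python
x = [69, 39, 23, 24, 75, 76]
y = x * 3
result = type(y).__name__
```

x is list; y is list; result = 'list'

'list'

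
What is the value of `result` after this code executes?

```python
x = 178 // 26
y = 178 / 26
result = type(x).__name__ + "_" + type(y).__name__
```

x is int; y is float; result = 'int_float'

'int_float'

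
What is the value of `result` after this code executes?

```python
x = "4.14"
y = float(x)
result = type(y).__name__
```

x is str; y is float; result = 'float'

'float'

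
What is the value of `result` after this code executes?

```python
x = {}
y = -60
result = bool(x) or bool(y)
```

x = {}; y = -60; result = True

True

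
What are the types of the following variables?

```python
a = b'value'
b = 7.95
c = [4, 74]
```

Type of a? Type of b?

a is assigned a bytes literal (b'...' prefix); b is assigned a number with a decimal point, so it is a float

bytes, float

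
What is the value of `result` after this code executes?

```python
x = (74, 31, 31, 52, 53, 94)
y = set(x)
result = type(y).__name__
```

x is tuple; y is set; result = 'set'

'set'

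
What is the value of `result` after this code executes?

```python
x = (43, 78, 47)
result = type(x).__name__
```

x is tuple; result = 'tuple'

'tuple'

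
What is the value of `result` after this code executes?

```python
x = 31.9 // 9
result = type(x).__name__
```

x is float; result = 'float'

'float'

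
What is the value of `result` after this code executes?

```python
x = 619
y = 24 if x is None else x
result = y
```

x = 619; y = 619; result = 619

619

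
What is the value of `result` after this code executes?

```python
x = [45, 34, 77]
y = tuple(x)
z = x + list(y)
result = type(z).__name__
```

x is list; y is tuple; z is list; result = 'list'

'list'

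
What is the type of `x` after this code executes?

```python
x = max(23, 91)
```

max() of ints returns int

int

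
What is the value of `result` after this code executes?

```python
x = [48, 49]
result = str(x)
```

x = [48, 49]; result = '[48, 49]'

'[48, 49]'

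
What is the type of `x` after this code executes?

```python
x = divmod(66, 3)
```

divmod() returns tuple of (quotient, remainder)

tuple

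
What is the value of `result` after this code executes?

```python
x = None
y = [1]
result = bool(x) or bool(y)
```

x = None; y = [1]; result = True

True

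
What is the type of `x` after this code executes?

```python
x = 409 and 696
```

'and' with truthy values returns last operand (int)

int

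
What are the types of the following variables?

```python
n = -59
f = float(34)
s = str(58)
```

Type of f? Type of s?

f is assigned the result of calling float(), which returns a float; s is assigned the result of calling str(), which returns a str

float, str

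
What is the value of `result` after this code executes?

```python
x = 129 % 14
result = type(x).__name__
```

x is int; result = 'int'

'int'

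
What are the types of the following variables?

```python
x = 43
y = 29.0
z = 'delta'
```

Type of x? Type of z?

x is assigned a bare integer (no decimal point), so it is an int; z is assigned a quoted string literal, so it is a str

int, str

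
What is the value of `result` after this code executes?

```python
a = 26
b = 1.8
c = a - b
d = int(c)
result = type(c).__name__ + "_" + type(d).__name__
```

a is int; b is float; c is float; d is int; result = 'float_int'

'float_int'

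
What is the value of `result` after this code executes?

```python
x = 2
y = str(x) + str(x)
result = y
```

x = 2; y = '22'; result = '22'

'22'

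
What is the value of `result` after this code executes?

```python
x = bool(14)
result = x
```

x = True; result = True

True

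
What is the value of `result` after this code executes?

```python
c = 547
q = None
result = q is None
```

c = 547; q = None; result = True

True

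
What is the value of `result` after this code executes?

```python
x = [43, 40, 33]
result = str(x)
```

x = [43, 40, 33]; result = '[43, 40, 33]'

'[43, 40, 33]'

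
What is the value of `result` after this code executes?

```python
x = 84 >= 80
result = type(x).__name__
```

x is bool; result = 'bool'

'bool'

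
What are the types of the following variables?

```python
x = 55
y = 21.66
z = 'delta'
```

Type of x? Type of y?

x is assigned a bare integer (no decimal point), so it is an int; y is assigned a number with a decimal point, so it is a float

int, float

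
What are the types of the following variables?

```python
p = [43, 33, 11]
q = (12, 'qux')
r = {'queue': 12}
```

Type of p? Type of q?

p is assigned a list literal (square brackets); q is assigned a tuple (parenthesized, comma-separated values)

list, tuple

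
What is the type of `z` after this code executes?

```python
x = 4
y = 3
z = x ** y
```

positive int ** positive int = int

int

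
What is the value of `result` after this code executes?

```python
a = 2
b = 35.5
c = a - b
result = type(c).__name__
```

a is int; b is float; c is float; result = 'float'

'float'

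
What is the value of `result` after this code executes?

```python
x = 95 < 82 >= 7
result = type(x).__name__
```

x is bool; result = 'bool'

'bool'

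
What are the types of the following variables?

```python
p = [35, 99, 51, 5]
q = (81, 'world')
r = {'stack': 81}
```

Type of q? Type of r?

q is assigned a tuple (parenthesized, comma-separated values); r is assigned a dict literal ({key: value})

tuple, dict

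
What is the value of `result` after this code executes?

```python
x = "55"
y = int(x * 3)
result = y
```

x = '55'; y = 555555; result = 555555

555555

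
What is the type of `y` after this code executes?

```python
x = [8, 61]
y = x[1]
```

Indexing list[int] returns int

int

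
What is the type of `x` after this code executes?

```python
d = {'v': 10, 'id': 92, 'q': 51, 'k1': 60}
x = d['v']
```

Accessing dict[str, int] with str key returns int

int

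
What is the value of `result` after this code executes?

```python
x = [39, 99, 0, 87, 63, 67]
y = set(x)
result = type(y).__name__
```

x is list; y is set; result = 'set'

'set'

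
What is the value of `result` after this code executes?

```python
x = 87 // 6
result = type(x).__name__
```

x is int; result = 'int'

'int'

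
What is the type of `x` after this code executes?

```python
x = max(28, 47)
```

max() of ints returns int

int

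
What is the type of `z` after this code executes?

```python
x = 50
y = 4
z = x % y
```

int % int = int

int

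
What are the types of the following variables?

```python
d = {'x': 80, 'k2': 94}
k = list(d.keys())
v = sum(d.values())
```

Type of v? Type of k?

sum of ints is int; list() converts to list

int, list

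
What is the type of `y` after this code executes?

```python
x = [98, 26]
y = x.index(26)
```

list.index() returns int

int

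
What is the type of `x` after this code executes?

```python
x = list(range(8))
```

list(range()) returns list

list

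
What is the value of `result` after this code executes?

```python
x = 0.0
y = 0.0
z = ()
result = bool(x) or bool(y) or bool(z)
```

x = 0.0; y = 0.0; z = (); result = False

False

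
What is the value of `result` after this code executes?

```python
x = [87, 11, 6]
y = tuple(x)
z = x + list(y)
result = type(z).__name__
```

x is list; y is tuple; z is list; result = 'list'

'list'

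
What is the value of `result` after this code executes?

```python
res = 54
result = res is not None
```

res = 54; result = True

True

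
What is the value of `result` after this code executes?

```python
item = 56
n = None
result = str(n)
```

item = 56; n = None; result = 'None'

'None'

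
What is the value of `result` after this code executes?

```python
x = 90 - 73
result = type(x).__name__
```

x is int; result = 'int'

'int'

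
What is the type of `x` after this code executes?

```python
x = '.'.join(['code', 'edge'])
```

str.join() returns str

str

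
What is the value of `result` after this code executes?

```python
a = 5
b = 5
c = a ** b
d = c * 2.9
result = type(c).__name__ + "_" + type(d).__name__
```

a is int; b is int; c is int; d is float; result = 'int_float'

'int_float'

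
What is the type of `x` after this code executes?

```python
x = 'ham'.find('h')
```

str.find() returns int index

int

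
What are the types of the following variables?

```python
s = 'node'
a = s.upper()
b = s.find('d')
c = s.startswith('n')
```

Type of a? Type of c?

upper() returns str; startswith() returns bool

str, bool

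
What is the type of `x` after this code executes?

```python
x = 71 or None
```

'or' returns first truthy value

int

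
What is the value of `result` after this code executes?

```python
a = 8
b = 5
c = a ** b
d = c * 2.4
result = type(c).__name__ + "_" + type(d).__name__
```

a is int; b is int; c is int; d is float; result = 'int_float'

'int_float'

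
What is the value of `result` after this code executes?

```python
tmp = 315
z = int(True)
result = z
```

tmp = 315; z = 1; result = 1

1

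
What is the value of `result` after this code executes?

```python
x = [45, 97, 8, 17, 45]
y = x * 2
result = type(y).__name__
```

x is list; y is list; result = 'list'

'list'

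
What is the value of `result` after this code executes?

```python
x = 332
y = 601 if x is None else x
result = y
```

x = 332; y = 332; result = 332

332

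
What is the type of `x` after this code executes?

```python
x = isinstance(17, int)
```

isinstance() returns bool

bool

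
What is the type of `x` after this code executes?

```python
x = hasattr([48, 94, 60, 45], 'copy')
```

hasattr() returns bool

bool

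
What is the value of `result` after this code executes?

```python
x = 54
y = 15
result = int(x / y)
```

x = 54; y = 15; result = 3

3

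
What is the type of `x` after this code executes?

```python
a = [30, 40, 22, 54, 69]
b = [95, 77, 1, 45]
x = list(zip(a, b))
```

list(zip()) returns a list of tuples

list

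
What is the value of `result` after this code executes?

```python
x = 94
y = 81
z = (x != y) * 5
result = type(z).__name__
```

x is int; y is int; z is int; result = 'int'

'int'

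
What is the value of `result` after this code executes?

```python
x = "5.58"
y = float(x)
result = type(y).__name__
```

x is str; y is float; result = 'float'

'float'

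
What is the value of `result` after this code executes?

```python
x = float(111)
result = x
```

x = 111.0; result = 111.0

111.0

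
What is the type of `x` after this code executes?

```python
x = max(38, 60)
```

max() of ints returns int

int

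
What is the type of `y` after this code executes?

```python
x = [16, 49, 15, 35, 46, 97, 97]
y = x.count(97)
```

list.count() returns int

int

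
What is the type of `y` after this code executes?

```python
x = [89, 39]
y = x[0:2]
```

Slicing a list returns a list

list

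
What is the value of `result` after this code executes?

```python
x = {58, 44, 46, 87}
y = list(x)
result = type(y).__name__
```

x is set; y is list; result = 'list'

'list'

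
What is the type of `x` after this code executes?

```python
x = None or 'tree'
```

'or' with None returns the other truthy value (str)

str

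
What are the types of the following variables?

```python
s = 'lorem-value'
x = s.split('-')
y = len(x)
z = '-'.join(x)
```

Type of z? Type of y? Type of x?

str.join() returns str; len() returns int; str.split() returns list

str, int, list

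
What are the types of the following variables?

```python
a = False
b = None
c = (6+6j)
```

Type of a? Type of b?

a is assigned the constant False, which has type bool; b is assigned None, whose type is NoneType

bool, NoneType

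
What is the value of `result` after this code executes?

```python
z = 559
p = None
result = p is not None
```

z = 559; p = None; result = False

False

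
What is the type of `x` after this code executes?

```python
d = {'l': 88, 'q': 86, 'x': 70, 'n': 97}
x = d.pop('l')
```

dict.pop() returns the value

int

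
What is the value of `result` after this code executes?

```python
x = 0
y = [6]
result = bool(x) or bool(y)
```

x = 0; y = [6]; result = True

True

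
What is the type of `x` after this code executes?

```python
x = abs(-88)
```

abs() of int returns int

int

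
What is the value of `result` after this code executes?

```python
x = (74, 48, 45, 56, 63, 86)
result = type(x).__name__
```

x is tuple; result = 'tuple'

'tuple'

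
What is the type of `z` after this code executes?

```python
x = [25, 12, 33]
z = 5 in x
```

'in' operator returns bool

bool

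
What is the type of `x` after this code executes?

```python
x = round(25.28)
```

round() with no decimal places returns int

int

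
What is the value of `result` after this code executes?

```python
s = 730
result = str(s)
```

s = 730; result = '730'

'730'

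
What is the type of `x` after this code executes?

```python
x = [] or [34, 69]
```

'or' returns first truthy value (list)

list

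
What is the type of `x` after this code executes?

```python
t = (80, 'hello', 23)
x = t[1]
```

Index 1 of tuple is a str literal

str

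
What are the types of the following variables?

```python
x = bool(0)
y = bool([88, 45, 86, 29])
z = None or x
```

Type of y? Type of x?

bool() returns bool; bool() returns bool

bool, bool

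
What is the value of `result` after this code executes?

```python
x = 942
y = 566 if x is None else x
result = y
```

x = 942; y = 942; result = 942

942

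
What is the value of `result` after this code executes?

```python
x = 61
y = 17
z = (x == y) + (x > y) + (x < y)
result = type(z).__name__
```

x is int; y is int; z is int; result = 'int'

'int'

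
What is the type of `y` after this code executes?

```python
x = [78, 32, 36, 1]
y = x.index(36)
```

list.index() returns int

int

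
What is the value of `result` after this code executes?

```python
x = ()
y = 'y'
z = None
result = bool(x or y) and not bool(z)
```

x = (); y = 'y'; z = None; result = True

True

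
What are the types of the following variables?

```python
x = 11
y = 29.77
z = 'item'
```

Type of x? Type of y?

x is assigned a bare integer (no decimal point), so it is an int; y is assigned a number with a decimal point, so it is a float

int, float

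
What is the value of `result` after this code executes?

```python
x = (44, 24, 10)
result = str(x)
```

x = (44, 24, 10); result = '(44, 24, 10)'

'(44, 24, 10)'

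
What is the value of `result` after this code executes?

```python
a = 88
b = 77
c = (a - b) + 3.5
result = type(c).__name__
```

a is int; b is int; c is float; result = 'float'

'float'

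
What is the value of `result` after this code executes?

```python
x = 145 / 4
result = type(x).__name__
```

x is float; result = 'float'

'float'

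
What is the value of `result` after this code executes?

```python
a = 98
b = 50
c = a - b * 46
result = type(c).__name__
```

a is int; b is int; c is int; result = 'int'

'int'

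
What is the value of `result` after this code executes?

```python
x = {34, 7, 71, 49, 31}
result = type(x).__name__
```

x is set; result = 'set'

'set'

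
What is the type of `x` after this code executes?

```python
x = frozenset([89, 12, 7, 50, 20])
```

frozenset() returns frozenset

frozenset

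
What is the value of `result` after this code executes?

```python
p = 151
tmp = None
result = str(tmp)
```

p = 151; tmp = None; result = 'None'

'None'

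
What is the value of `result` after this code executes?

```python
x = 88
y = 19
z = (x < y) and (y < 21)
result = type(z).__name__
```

x is int; y is int; z is bool; result = 'bool'

'bool'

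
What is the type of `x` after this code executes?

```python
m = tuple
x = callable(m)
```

callable() returns bool

bool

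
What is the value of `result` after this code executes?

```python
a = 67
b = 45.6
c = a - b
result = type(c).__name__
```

a is int; b is float; c is float; result = 'float'

'float'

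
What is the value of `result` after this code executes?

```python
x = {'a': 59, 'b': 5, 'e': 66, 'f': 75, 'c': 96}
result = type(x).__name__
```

x is dict; result = 'dict'

'dict'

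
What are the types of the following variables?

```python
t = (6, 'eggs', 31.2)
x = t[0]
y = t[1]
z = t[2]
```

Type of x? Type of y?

tuple[0] is int; tuple[1] is str

int, str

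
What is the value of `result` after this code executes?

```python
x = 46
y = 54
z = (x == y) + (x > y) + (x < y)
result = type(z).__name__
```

x is int; y is int; z is int; result = 'int'

'int'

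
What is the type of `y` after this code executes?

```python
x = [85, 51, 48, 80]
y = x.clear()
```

list.clear() returns None

NoneType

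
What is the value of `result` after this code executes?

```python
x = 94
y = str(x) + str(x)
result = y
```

x = 94; y = '9494'; result = '9494'

'9494'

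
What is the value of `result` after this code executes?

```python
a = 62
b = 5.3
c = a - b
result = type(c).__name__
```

a is int; b is float; c is float; result = 'float'

'float'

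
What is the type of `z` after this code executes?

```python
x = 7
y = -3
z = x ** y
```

int ** negative = float

float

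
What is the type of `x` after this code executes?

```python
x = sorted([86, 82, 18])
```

sorted() always returns list

list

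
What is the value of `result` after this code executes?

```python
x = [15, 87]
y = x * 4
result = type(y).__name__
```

x is list; y is list; result = 'list'

'list'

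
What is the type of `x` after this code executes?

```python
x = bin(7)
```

bin() returns str representation

str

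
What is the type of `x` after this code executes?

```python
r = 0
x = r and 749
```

'and' returns first falsy value (0 is int)

int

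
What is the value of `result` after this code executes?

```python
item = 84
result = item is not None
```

item = 84; result = True

True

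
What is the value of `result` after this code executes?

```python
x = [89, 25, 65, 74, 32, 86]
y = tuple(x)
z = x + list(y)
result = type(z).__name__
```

x is list; y is tuple; z is list; result = 'list'

'list'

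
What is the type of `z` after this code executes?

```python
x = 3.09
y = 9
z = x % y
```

float % int = float

float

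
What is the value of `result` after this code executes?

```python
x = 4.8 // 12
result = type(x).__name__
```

x is float; result = 'float'

'float'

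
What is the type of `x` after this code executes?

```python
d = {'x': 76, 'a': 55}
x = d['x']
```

Accessing dict[str, int] with str key returns int

int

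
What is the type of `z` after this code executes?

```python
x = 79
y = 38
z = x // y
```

int // int = int

int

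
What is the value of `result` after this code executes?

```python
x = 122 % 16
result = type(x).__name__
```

x is int; result = 'int'

'int'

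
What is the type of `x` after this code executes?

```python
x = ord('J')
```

ord() returns int (code point)

int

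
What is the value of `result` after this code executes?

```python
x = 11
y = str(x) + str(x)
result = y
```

x = 11; y = '1111'; result = '1111'

'1111'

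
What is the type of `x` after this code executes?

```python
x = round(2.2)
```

round() with no decimal places returns int

int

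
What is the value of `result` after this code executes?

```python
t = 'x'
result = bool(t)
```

t = 'x'; result = True

True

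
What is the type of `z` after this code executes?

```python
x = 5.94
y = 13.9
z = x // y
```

float // float = float

float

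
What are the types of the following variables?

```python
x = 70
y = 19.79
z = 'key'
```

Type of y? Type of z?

y is assigned a number with a decimal point, so it is a float; z is assigned a quoted string literal, so it is a str

float, str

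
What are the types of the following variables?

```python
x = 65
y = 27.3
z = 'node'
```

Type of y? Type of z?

y is assigned a number with a decimal point, so it is a float; z is assigned a quoted string literal, so it is a str

float, str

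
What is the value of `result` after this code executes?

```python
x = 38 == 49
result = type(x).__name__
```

x is bool; result = 'bool'

'bool'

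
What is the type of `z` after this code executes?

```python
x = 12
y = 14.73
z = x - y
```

int - float = float

float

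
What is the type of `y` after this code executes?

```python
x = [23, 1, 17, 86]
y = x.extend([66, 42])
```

list.extend() returns None

NoneType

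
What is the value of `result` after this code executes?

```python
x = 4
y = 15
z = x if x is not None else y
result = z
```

x = 4; y = 15; z = 4; result = 4

4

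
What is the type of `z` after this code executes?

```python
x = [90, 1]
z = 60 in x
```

'in' operator returns bool

bool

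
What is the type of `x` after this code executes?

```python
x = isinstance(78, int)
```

isinstance() returns bool

bool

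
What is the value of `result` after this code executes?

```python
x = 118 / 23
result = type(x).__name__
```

x is float; result = 'float'

'float'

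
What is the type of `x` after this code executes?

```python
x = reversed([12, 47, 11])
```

reversed() on a list returns list_reverseiterator

list_reverseiterator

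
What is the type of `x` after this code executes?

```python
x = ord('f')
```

ord() returns int (code point)

int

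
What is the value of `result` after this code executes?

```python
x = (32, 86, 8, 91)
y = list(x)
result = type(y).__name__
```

x is tuple; y is list; result = 'list'

'list'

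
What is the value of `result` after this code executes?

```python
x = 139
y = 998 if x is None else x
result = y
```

x = 139; y = 139; result = 139

139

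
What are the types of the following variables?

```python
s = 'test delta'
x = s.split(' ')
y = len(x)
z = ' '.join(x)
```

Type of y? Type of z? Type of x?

len() returns int; str.join() returns str; str.split() returns list

int, str, list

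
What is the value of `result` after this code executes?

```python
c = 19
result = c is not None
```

c = 19; result = True

True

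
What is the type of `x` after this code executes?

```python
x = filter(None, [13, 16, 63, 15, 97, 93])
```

filter() returns a filter object

filter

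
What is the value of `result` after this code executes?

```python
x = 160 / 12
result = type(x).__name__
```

x is float; result = 'float'

'float'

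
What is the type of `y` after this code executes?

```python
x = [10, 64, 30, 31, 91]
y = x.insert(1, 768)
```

list.insert() returns None

NoneType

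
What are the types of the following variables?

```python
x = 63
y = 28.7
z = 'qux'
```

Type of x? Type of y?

x is assigned a bare integer (no decimal point), so it is an int; y is assigned a number with a decimal point, so it is a float

int, float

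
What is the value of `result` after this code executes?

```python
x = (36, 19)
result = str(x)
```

x = (36, 19); result = '(36, 19)'

'(36, 19)'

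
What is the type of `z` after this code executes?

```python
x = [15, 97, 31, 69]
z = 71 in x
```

'in' operator returns bool

bool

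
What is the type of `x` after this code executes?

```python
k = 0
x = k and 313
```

'and' returns first falsy value (0 is int)

int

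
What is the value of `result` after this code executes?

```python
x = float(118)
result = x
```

x = 118.0; result = 118.0

118.0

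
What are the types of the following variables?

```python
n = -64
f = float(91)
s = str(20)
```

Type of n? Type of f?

n is assigned a bare integer (no decimal point), so it is an int; f is assigned the result of calling float(), which returns a float

int, float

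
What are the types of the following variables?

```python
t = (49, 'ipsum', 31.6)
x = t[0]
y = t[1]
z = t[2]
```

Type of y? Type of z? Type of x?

tuple[1] is str; tuple[2] is float; tuple[0] is int

str, float, int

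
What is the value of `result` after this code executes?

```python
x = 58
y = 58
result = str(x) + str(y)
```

x = 58; y = 58; result = '5858'

'5858'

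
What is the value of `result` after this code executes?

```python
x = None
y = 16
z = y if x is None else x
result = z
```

x = None; y = 16; z = 16; result = 16

16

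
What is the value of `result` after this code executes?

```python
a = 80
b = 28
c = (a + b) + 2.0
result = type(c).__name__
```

a is int; b is int; c is float; result = 'float'

'float'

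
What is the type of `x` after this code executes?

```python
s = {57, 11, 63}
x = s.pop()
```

Popping from set[int] returns int

int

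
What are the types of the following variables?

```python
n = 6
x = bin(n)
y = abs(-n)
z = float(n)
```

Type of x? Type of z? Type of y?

bin() returns str; float() returns float; abs() of int returns int

str, float, int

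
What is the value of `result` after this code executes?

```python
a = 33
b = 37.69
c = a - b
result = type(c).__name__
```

a is int; b is float; c is float; result = 'float'

'float'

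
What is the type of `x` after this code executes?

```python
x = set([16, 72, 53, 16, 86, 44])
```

set() constructor returns set

set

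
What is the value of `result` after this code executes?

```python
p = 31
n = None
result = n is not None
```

p = 31; n = None; result = False

False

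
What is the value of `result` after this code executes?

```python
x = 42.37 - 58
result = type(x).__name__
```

x is float; result = 'float'

'float'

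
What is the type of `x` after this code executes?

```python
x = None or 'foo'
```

'or' with None returns the other truthy value (str)

str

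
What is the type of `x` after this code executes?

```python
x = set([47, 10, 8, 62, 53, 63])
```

set() constructor returns set

set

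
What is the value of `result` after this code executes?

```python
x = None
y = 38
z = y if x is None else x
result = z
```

x = None; y = 38; z = 38; result = 38

38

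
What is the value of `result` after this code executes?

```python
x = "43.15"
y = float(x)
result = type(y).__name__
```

x is str; y is float; result = 'float'

'float'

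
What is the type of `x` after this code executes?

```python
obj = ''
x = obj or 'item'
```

'or' returns first truthy value (str)

str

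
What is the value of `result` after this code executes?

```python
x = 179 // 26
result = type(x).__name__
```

x is int; result = 'int'

'int'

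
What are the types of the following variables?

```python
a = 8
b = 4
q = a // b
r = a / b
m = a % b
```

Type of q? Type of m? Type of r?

// returns int; % of ints returns int; / returns float

int, int, float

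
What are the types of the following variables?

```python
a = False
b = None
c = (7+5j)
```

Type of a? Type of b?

a is assigned the constant False, which has type bool; b is assigned None, whose type is NoneType

bool, NoneType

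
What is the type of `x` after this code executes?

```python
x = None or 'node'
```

'or' with None returns the other truthy value (str)

str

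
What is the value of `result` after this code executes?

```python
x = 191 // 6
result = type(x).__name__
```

x is int; result = 'int'

'int'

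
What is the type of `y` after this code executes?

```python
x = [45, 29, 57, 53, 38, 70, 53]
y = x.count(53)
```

list.count() returns int

int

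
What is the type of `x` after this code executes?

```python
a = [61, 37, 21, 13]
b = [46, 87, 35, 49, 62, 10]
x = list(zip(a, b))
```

list(zip()) returns a list of tuples

list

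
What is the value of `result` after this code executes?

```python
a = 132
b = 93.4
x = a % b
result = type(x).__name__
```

a is int; b is float; x is float; result = 'float'

'float'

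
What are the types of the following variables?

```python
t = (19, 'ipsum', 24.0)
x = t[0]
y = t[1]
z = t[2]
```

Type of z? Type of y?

tuple[2] is float; tuple[1] is str

float, str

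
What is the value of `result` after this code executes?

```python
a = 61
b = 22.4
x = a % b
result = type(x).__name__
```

a is int; b is float; x is float; result = 'float'

'float'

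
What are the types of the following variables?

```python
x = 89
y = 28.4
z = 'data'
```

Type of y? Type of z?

y is assigned a number with a decimal point, so it is a float; z is assigned a quoted string literal, so it is a str

float, str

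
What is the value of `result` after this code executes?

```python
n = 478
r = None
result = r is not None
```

n = 478; r = None; result = False

False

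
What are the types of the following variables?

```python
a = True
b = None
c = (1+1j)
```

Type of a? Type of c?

a is assigned the constant True, which has type bool; c is assigned (1+1j), an int plus an imaginary literal (j suffix), which evaluates to complex

bool, complex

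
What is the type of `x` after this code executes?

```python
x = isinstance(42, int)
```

isinstance() returns bool

bool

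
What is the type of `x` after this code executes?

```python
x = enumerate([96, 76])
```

enumerate() returns an enumerate object

enumerate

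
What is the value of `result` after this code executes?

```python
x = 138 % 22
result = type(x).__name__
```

x is int; result = 'int'

'int'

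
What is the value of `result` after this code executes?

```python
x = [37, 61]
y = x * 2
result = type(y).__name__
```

x is list; y is list; result = 'list'

'list'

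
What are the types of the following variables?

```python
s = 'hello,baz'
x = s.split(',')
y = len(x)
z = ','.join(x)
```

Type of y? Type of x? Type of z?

len() returns int; str.split() returns list; str.join() returns str

int, list, str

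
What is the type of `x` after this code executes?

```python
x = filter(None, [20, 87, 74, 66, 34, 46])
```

filter() returns a filter object

filter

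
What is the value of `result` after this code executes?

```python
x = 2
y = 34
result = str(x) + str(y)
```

x = 2; y = 34; result = '234'

'234'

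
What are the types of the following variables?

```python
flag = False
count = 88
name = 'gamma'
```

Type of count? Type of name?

count is assigned a bare integer (no decimal point), so it is an int; name is assigned a quoted string literal, so it is a str

int, str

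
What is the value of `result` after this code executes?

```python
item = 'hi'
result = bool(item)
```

item = 'hi'; result = True

True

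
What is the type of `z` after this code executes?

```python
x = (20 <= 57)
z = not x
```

'not' returns bool

bool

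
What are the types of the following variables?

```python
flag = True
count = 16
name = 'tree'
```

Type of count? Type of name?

count is assigned a bare integer (no decimal point), so it is an int; name is assigned a quoted string literal, so it is a str

int, str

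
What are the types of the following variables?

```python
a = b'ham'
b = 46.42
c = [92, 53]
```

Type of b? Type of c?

b is assigned a number with a decimal point, so it is a float; c is assigned a list literal (square brackets)

float, list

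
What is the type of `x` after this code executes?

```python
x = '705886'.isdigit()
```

str.isdigit() returns bool

bool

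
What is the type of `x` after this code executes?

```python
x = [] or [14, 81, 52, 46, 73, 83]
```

'or' returns first truthy value (list)

list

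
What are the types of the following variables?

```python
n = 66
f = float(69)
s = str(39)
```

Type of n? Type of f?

n is assigned a bare integer (no decimal point), so it is an int; f is assigned the result of calling float(), which returns a float

int, float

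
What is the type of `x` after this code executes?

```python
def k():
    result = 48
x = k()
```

Function without return returns None

NoneType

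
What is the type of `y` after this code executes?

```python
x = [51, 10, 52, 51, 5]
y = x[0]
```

Indexing list[int] returns int

int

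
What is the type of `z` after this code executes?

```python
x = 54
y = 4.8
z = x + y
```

int + float = float

float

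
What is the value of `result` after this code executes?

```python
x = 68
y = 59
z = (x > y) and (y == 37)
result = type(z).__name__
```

x is int; y is int; z is bool; result = 'bool'

'bool'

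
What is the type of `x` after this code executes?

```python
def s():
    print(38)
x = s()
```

Function without return returns None

NoneType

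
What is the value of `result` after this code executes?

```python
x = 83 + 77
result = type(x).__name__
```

x is int; result = 'int'

'int'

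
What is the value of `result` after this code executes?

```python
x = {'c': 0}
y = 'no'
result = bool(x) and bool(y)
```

x = {'c': 0}; y = 'no'; result = True

True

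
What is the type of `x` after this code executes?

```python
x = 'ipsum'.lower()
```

str.lower() returns str

str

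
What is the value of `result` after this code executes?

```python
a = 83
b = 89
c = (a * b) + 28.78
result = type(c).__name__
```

a is int; b is int; c is float; result = 'float'

'float'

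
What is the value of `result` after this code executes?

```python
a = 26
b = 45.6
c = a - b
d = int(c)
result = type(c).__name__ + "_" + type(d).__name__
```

a is int; b is float; c is float; d is int; result = 'float_int'

'float_int'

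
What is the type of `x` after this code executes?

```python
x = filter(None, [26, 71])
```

filter() returns a filter object

filter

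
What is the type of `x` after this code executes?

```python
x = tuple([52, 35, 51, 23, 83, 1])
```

tuple() constructor returns tuple

tuple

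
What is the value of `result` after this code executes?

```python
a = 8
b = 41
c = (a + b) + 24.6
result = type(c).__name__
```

a is int; b is int; c is float; result = 'float'

'float'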